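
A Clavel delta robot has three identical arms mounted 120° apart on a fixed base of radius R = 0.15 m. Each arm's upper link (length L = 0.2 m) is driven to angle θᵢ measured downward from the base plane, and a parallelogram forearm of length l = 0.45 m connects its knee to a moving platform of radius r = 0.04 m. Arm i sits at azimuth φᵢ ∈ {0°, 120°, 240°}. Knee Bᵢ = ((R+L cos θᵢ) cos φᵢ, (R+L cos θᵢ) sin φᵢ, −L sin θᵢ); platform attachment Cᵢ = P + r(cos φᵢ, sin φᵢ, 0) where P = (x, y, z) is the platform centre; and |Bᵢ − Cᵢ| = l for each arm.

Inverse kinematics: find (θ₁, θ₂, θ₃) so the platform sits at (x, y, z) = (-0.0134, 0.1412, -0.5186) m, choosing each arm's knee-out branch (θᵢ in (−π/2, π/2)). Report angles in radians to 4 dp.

θ₁ = 0.9599, θ₂ = 0.5235, θ₃ = 1.2219

arm 1 (φ=0.0°): x'=-0.0134, y'=0.1412
  A cos θ + B sin θ = C:  0.1234·cos θ + -0.5186·sin θ = -0.3540
  γ=atan2(-0.5186,0.1234)=-1.3372;  ψ=arccos(-0.6641)=2.2971;  θ1=γ+ψ≈0.9599
rotate P by −φ2: (0.1290, -0.0590, -0.5186)
  A cos θ + B sin θ = C:  -0.0190·cos θ + -0.5186·sin θ = -0.2757
  γ=atan2(-0.5186,-0.0190)=-1.6074;  ψ=arccos(-0.5313)=2.1309;  θ2=γ+ψ≈0.5235
arm 3 (φ=240.0°): x'=-0.1156, y'=-0.0822
  A cos θ + B sin θ = C:  0.2256·cos θ + -0.5186·sin θ = -0.4102
  √(A²+B²)=0.5655;  θ3 = -1.1605+2.3824 ≈ 1.2219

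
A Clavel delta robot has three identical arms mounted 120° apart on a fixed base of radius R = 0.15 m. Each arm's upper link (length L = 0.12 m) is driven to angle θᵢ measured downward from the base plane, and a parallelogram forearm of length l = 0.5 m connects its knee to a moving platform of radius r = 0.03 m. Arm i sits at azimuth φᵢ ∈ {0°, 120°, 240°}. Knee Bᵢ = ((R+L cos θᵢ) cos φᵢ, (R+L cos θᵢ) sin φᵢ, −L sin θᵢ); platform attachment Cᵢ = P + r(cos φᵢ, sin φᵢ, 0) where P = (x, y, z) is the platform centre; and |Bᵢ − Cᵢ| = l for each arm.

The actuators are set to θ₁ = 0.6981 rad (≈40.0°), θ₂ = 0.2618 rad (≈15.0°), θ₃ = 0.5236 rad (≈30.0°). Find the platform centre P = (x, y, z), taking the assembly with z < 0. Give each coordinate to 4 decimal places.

(-0.0542, 0.0390, -0.4986)

arm 1 at φ=0.0°: (R−r)+L cos θ1 = 0.2119;  centre 1 = (0.2119, 0.0000, -0.0771)
φ2=120.0°: virtual centre (-0.1180, 0.2043, -0.0311), radius l
centre 3 = (0.2239·cos240.0°, 0.2239·sin240.0°, -0.0600) = (-0.1120, -0.1939, -0.0600)
|centre ₂|²−|centre ₁|² = 0.0058;  |centre ₃|²−|centre ₁|² = 0.0029
[-0.6598 0.4086 0.0921]·P = 0.0058;  [-0.6478 -0.3878 0.0343]·P = 0.0029
det = 0.5206;  x = -0.0065+0.0955z,  y = 0.0035+-0.0712z
quadratic in z: (1.0142)z²+(0.1120)z+(-0.1963)=0, √Δ=0.8994 → z ∈ {-0.4986, 0.3882}; z = -0.4986 (taking z<0)
x = -0.0542, y = 0.0390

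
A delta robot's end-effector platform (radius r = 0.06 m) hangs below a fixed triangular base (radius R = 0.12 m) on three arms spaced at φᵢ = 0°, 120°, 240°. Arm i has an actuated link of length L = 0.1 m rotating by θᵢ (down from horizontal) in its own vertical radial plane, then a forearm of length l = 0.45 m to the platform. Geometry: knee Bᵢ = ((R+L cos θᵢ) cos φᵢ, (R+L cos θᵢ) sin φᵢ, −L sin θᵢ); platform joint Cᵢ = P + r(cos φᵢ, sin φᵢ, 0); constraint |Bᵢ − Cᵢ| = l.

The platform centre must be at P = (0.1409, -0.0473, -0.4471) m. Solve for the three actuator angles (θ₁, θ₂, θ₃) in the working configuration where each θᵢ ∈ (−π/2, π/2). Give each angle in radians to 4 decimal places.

rotate P by −φ1: (0.1409, -0.0473, -0.4471)
  A=-0.0809, B=-0.4471, C=(l²−L²−A²−y'²−z²)/(2L)=-0.0809
  θ1 = atan2(B,A) + arccos(C/0.4544) = 0.0000
φ2=120.0° → target in arm frame (-0.1114, -0.0984)
  A=0.1714, B=-0.4471, C=(l²−L²−A²−y'²−z²)/(2L)=-0.2323
  √(A²+B²)=0.4788;  θ2 = -1.2047+2.0773 ≈ 0.8726
rotate P by −φ3: (-0.0295, 0.1457, -0.4471)
  A cos θ + B sin θ = C:  0.0895·cos θ + -0.4471·sin θ = -0.1831
  θ3 = atan2(B,A) + arccos(C/0.4560) = 0.6108

θ₁ = 0.0000, θ₂ = 0.8726, θ₃ = 0.6108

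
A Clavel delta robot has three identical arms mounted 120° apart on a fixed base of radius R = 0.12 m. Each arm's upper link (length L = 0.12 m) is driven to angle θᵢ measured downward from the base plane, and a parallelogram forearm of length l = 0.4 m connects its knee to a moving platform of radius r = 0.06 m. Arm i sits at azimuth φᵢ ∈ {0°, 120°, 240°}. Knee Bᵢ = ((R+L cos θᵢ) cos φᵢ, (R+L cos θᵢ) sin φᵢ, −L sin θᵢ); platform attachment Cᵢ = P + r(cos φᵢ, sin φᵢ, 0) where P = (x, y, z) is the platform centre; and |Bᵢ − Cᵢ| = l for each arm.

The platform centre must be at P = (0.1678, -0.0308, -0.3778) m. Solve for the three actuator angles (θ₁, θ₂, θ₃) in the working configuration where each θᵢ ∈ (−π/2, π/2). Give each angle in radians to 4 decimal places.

φ1=0.0° → target in arm frame (0.1678, -0.0308)
  e−x'=-0.1078;  (l²−L²−(e−x')²−y'²−z²)/2L = -0.0404
  γ=atan2(-0.3778,-0.1078)=-1.8487;  ψ=arccos(-0.1029)=1.6739;  θ1=γ+ψ≈-0.1749
rotate P by −φ2: (-0.1106, -0.1299, -0.3778)
  A cos θ + B sin θ = C:  0.1706·cos θ + -0.3778·sin θ = -0.1796
  θ2 = atan2(B,A) + arccos(C/0.4145) = 0.8722
rotate P by −φ3: (-0.0572, 0.1607, -0.3778)
  e−x'=0.1172;  (l²−L²−(e−x')²−y'²−z²)/2L = -0.1529
  γ=atan2(-0.3778,0.1172)=-1.2699;  ψ=arccos(-0.3866)=1.9678;  θ3=γ+ψ≈0.6978

θ₁ = -0.1749, θ₂ = 0.8722, θ₃ = 0.6978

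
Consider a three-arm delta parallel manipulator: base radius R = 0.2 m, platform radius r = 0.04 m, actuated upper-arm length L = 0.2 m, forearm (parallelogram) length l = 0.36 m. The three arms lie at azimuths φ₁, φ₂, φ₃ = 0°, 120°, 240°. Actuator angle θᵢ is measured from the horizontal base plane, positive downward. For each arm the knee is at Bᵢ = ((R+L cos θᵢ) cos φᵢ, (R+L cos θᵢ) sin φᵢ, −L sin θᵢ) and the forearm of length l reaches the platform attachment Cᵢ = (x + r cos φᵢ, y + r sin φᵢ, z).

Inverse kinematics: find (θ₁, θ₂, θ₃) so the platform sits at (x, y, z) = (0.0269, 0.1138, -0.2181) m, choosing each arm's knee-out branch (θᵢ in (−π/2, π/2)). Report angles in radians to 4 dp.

arm 1 (φ=0.0°): x'=0.0269, y'=0.1138
  e−x'=0.1331;  (l²−L²−(e−x')²−y'²−z²)/2L = 0.0284
  √(A²+B²)=0.2555;  θ1 = -1.0229+1.4594 ≈ 0.4365
φ2=120.0° → target in arm frame (0.0851, -0.0802)
  e−x'=0.0749;  (l²−L²−(e−x')²−y'²−z²)/2L = 0.0750
  √(A²+B²)=0.2306;  θ2 = -1.2400+1.2396 ≈ -0.0004
φ3=240.0° → target in arm frame (-0.1120, -0.0336)
  e−x'=0.2720;  (l²−L²−(e−x')²−y'²−z²)/2L = -0.0827
  θ3 = atan2(B,A) + arccos(C/0.3486) = 1.1344

θ₁ = 0.4365, θ₂ = -0.0004, θ₃ = 1.1344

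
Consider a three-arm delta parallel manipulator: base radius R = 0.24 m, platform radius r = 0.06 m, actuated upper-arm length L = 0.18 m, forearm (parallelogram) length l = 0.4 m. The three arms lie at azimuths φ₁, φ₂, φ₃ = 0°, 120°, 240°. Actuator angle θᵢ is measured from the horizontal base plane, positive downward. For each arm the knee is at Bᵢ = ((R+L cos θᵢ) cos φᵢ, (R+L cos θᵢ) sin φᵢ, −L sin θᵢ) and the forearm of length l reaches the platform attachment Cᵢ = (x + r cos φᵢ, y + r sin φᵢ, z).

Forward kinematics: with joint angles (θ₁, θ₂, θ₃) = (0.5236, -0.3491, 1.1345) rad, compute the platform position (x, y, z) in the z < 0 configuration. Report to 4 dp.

(0.0033, 0.1436, -0.2596)

S1 = (0.3359·cos0.0°, 0.3359·sin0.0°, -0.0900) = (0.3359, 0.0000, -0.0900)
arm 2 at φ=120.0°: ρ2 = 0.3491;  S2 = (-0.1746, 0.3024, 0.0616)
φ3=240.0°: virtual centre (-0.1280, -0.2218, -0.1631), radius l
subtract pairs → two planes through P
plane₁₂: -1.0209x+0.6047y+0.3031z = 0.0048
det = 1.0139;  x = 0.0151+0.0454z,  y = 0.0333+-0.4247z
into |P−S₁|² = l²: 1.1824z² + 0.1226z + -0.0479 = 0;  Δ = 0.2414;  z = -0.2596 or 0.1559 → z<0 root = -0.2596
x = 0.0033, y = 0.1436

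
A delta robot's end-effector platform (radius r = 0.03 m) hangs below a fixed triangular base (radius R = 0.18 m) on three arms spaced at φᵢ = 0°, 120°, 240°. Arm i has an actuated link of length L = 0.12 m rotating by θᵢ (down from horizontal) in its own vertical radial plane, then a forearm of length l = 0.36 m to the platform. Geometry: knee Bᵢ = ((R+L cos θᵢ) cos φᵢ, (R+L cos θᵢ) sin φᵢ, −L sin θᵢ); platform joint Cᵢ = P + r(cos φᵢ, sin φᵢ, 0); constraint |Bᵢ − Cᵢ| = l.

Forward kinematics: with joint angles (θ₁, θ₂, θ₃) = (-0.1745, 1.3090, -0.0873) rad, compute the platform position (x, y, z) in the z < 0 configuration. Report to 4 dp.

(0.0795, -0.1267, -0.2584)

centre 1 = (0.2682·cos0.0°, 0.2682·sin0.0°, 0.0208) = (0.2682, 0.0000, 0.0208)
arm 2 at φ=120.0°: ρ2 = 0.1811;  centre 2 = (-0.0905, 0.1568, -0.1159)
arm 3 at φ=240.0°: ρ3 = 0.2695;  centre 3 = (-0.1348, -0.2334, 0.0105)
subtract pairs → two planes through P
[-0.7174 0.3136 -0.2735]·P = -0.0261;  [-0.8059 -0.4669 -0.0207]·P = 0.0004
det = 0.5877;  x = 0.0205+-0.2283z,  y = -0.0363+0.3497z
into |P−centre ₁|² = l²: 1.1745z² + 0.0460z + -0.0665 = 0;  Δ = 0.3146;  z = -0.2584 or 0.2192 → z<0 root = -0.2584
x = 0.0795, y = -0.1267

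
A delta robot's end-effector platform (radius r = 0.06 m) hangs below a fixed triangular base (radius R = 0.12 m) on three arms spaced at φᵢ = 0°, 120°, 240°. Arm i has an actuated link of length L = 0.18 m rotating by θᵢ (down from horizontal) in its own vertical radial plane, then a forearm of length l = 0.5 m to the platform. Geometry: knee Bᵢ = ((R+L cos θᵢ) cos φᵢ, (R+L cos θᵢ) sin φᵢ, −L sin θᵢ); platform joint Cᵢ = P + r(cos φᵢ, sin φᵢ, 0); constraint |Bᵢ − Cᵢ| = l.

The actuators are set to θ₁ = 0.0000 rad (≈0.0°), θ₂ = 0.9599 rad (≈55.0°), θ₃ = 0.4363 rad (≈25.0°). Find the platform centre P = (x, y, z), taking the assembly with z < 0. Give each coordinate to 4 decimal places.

O1 = (0.2400·cos0.0°, 0.2400·sin0.0°, 0.0000) = (0.2400, 0.0000, 0.0000)
φ2=120.0°: virtual centre (-0.0816, 0.1414, -0.1474), radius l
O3 = (0.2231·cos240.0°, 0.2231·sin240.0°, -0.0761) = (-0.1116, -0.1932, -0.0761)
eliminate P² terms by subtracting sphere 1 from 2 and 3
[-0.6432 0.2828 -0.2949]·P = -0.0092;  [-0.7031 -0.3865 -0.1521]·P = -0.0020
Cramer: x(z) = 0.0092-0.3509z;  y(z) = -0.0116+0.2447z
sphere 1 gives Az²+Bz+C=0 with A=1.1830, B=0.1563, C=-0.1966;  B²−4AC=0.9548;  roots -0.4790, 0.3469;  negative root z = -0.4790
x = 0.1773, y = -0.1288

(0.1773, -0.1288, -0.4790)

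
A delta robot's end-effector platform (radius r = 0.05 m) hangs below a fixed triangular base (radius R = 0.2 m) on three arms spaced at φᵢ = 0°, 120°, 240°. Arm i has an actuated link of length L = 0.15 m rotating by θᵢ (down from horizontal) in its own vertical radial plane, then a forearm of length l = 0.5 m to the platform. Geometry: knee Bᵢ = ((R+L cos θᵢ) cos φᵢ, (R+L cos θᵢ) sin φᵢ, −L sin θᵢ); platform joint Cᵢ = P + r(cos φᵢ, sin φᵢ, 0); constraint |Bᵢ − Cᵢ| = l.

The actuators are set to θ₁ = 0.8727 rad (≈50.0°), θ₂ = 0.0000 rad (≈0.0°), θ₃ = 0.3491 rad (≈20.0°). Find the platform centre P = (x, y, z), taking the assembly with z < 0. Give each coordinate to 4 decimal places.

φ1=0.0°: virtual centre (0.2464, 0.0000, -0.1149), radius l
φ2=120.0°: virtual centre (-0.1500, 0.2598, 0.0000), radius l
φ3=240.0°: virtual centre (-0.1455, -0.2520, -0.0513), radius l
subtract pairs → two planes through P
plane₁₂: -0.7928x+0.5196y+0.2298z = 0.0161
Cramer: x(z) = -0.0186+0.2255z;  y(z) = 0.0025-0.0983z
quadratic in z: (1.0605)z²+(0.1098)z+(-0.1665)=0, √Δ=0.8476 → z ∈ {-0.4514, 0.3479}; z = -0.4514 (taking z<0)
x = -0.1204, y = 0.0468

(-0.1204, 0.0468, -0.4514)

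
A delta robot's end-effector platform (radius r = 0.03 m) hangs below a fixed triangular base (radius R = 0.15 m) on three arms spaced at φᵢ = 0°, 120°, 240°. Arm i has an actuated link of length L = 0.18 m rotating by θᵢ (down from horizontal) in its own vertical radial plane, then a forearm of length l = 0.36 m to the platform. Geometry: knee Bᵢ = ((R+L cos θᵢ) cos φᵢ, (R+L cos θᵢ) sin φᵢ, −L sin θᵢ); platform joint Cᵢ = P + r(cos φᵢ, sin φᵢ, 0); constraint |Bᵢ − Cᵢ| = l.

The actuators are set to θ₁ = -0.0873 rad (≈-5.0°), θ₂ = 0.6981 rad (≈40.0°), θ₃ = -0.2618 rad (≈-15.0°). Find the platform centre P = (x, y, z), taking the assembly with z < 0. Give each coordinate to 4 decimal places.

(0.0339, -0.0826, -0.2130)

O1 = (0.2993·cos0.0°, 0.2993·sin0.0°, 0.0157) = (0.2993, 0.0000, 0.0157)
O2 = (0.2579·cos120.0°, 0.2579·sin120.0°, -0.1157) = (-0.1289, 0.2233, -0.1157)
O3 = (0.2939·cos240.0°, 0.2939·sin240.0°, 0.0466) = (-0.1469, -0.2545, 0.0466)
eliminate P² terms by subtracting sphere 1 from 2 and 3
linear system: -0.8565x+0.4467y = -0.0099−-0.2628z; -0.8925x+-0.5090y = -0.0013−0.0618z
Cramer: x(z) = 0.0068-0.1272z;  y(z) = -0.0093+0.3444z
sphere 1 gives Az²+Bz+C=0 with A=1.1348, B=0.0366, C=-0.0437;  B²−4AC=0.1996;  roots -0.2130, 0.1807;  negative root z = -0.2130
x = 0.0339, y = -0.0826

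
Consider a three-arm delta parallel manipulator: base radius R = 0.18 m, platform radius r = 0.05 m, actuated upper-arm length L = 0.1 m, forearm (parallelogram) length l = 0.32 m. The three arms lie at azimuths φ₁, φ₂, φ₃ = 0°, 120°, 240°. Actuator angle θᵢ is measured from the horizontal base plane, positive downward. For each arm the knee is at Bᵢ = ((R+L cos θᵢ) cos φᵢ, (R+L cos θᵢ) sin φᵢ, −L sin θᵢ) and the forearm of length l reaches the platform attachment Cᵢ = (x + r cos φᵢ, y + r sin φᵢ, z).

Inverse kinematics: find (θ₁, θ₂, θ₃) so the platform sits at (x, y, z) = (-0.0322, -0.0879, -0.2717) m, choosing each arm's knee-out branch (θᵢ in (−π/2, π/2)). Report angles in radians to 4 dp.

φ1=0.0° → target in arm frame (-0.0322, -0.0879)
  e−x'=0.1622;  (l²−L²−(e−x')²−y'²−z²)/2L = -0.0773
  √(A²+B²)=0.3164;  θ1 = -1.0326+1.8175 ≈ 0.7849
φ2=120.0° → target in arm frame (-0.0600, 0.0718)
  A cos θ + B sin θ = C:  0.1900·cos θ + -0.2717·sin θ = -0.1135
  √(A²+B²)=0.3316;  θ2 = -0.9605+1.9200 ≈ 0.9595
φ3=240.0° → target in arm frame (0.0922, 0.0161)
  e−x'=0.0378;  (l²−L²−(e−x')²−y'²−z²)/2L = 0.0845
  √(A²+B²)=0.2743;  θ3 = -1.4326+1.2578 ≈ -0.1749

θ₁ = 0.7849, θ₂ = 0.9595, θ₃ = -0.1749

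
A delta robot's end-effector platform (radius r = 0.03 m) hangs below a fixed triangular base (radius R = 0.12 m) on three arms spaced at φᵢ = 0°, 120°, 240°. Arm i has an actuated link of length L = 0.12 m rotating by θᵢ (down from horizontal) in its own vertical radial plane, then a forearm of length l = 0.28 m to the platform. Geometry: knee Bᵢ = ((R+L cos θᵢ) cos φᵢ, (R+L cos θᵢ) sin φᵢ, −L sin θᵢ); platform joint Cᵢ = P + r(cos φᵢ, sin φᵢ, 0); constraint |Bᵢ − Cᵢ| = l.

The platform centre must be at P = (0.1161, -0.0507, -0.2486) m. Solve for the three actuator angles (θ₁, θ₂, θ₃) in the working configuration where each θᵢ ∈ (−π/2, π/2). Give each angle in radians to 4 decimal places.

θ₁ = -0.0870, θ₂ = 1.2217, θ₃ = 0.7851

arm 1 (φ=0.0°): x'=0.1161, y'=-0.0507
  A=-0.0261, B=-0.2486, C=(l²−L²−A²−y'²−z²)/(2L)=-0.0044
  √(A²+B²)=0.2500;  θ1 = -1.6754+1.5884 ≈ -0.0870
rotate P by −φ2: (-0.1020, -0.0752, -0.2486)
  A cos θ + B sin θ = C:  0.1920·cos θ + -0.2486·sin θ = -0.1679
  √(A²+B²)=0.3141;  θ2 = -0.9133+2.1349 ≈ 1.2217
φ3=240.0° → target in arm frame (-0.0141, 0.1259)
  A cos θ + B sin θ = C:  0.1041·cos θ + -0.2486·sin θ = -0.1021
  γ=atan2(-0.2486,0.1041)=-1.1741;  ψ=arccos(-0.3787)=1.9592;  θ3=γ+ψ≈0.7851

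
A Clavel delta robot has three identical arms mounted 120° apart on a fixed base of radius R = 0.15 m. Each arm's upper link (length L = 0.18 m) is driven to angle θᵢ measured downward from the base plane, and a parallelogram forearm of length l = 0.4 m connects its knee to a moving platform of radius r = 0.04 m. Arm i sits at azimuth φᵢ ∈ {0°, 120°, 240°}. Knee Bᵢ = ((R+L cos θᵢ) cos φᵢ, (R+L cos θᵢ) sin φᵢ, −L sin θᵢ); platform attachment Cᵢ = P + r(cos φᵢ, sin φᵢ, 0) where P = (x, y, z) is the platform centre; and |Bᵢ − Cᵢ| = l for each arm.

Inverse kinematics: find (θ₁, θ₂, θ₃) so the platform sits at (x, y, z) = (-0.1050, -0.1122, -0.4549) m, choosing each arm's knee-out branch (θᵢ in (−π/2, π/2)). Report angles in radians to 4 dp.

θ₁ = 1.3090, θ₂ = 1.1343, θ₃ = 0.4361

rotate P by −φ1: (-0.1050, -0.1122, -0.4549)
  A cos θ + B sin θ = C:  0.2150·cos θ + -0.4549·sin θ = -0.3837
  γ=atan2(-0.4549,0.2150)=-1.1293;  ψ=arccos(-0.7627)=2.4383;  θ1=γ+ψ≈1.3090
rotate P by −φ2: (-0.0447, 0.1470, -0.4549)
  A=0.1547, B=-0.4549, C=(l²−L²−A²−y'²−z²)/(2L)=-0.3469
  √(A²+B²)=0.4805;  θ2 = -1.2431+2.3774 ≈ 1.1343
φ3=240.0° → target in arm frame (0.1497, -0.0348)
  A cos θ + B sin θ = C:  -0.0397·cos θ + -0.4549·sin θ = -0.2281
  γ=atan2(-0.4549,-0.0397)=-1.6578;  ψ=arccos(-0.4996)=2.0939;  θ3=γ+ψ≈0.4361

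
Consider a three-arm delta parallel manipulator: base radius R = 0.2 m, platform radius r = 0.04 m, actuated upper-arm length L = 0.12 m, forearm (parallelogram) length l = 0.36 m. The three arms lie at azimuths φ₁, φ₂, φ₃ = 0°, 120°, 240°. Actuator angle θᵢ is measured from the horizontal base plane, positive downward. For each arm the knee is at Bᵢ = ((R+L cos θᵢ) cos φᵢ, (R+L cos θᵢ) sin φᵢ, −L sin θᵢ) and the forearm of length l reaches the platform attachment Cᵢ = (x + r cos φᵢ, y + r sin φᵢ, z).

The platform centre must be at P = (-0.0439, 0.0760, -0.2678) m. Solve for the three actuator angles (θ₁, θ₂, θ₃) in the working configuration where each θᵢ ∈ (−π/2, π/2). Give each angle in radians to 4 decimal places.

θ₁ = 0.6987, θ₂ = -0.3489, θ₃ = 0.6985

φ1=0.0° → target in arm frame (-0.0439, 0.0760)
  A=0.2039, B=-0.2678, C=(l²−L²−A²−y'²−z²)/(2L)=-0.0161
  θ1 = atan2(B,A) + arccos(C/0.3366) = 0.6987
φ2=120.0° → target in arm frame (0.0878, 0.0000)
  e−x'=0.0722;  (l²−L²−(e−x')²−y'²−z²)/2L = 0.1594
  √(A²+B²)=0.2774;  θ2 = -1.3073+0.9584 ≈ -0.3489
φ3=240.0° → target in arm frame (-0.0439, -0.0760)
  A=0.2039, B=-0.2678, C=(l²−L²−A²−y'²−z²)/(2L)=-0.0161
  √(A²+B²)=0.3366;  θ3 = -0.9201+1.6186 ≈ 0.6985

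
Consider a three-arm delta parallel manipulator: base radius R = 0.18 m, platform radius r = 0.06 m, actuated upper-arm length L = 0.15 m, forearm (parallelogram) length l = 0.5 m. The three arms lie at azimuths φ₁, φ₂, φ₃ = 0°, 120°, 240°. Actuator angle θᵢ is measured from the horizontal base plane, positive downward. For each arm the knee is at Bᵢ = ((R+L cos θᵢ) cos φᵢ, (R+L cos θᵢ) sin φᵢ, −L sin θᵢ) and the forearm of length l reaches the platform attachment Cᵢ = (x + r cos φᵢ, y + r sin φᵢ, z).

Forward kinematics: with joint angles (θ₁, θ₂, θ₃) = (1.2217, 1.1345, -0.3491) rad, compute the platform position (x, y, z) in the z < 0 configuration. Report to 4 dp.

φ1=0.0°: virtual centre (0.1713, 0.0000, -0.1410), radius l
φ2=120.0°: virtual centre (-0.0917, 0.1588, -0.1359), radius l
φ3=240.0°: virtual centre (-0.1305, -0.2260, 0.0513), radius l
subtract pairs → two planes through P
[-0.5260 0.3176 0.0100]·P = 0.0029;  [-0.6036 -0.4520 0.3845]·P = 0.0215
det = 0.4295;  x = -0.0190+0.2949z,  y = -0.0223+0.4569z
sphere 1 gives Az²+Bz+C=0 with A=1.2957, B=0.1493, C=-0.1934;  B²−4AC=1.0248;  roots -0.4483, 0.3330;  negative root z = -0.4483
x = -0.1512, y = -0.2271

(-0.1512, -0.2271, -0.4483)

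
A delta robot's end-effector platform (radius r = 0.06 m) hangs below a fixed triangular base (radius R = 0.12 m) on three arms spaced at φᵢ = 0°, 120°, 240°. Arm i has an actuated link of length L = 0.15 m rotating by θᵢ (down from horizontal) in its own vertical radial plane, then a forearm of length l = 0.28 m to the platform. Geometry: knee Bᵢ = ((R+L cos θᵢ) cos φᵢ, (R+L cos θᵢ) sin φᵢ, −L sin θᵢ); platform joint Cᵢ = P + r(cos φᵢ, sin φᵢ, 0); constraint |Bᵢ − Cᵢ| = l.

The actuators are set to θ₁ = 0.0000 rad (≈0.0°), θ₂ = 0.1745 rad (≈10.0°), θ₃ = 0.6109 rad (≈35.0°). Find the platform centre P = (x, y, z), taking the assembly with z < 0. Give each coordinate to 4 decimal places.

(0.0448, 0.0453, -0.2215)

φ1=0.0°: virtual centre (0.2100, 0.0000, 0.0000), radius l
φ2=120.0°: virtual centre (-0.1039, 0.1799, -0.0260), radius l
O3 = (0.1829·cos240.0°, 0.1829·sin240.0°, -0.0860) = (-0.0914, -0.1584, -0.0860)
|O₂|²−|O₁|² = -0.0003;  |O₃|²−|O₁|² = -0.0033
[-0.6277 0.3598 -0.0521]·P = -0.0003;  [-0.6029 -0.3167 -0.1721]·P = -0.0033
Cramer: x(z) = 0.0030-0.1886z;  y(z) = 0.0045-0.1843z
into |P−O₁|² = l²: 1.0695z² + 0.0764z + -0.0355 = 0;  Δ = 0.1579;  z = -0.2215 or 0.1500 → z<0 root = -0.2215
x = 0.0448, y = 0.0453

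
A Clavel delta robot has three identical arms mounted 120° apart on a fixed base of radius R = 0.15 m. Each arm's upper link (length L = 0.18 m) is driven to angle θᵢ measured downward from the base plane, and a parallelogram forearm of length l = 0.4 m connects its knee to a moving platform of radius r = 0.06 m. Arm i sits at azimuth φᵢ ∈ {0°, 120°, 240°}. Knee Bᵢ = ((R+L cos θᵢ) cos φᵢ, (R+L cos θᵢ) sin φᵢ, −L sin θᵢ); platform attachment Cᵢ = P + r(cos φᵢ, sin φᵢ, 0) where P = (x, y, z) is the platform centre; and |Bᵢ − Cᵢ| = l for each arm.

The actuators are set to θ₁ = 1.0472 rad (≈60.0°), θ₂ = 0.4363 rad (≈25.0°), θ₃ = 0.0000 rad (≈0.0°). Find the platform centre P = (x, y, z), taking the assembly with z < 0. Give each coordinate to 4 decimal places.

(-0.1587, -0.0608, -0.3599)

O1 = (0.1800·cos0.0°, 0.1800·sin0.0°, -0.1559) = (0.1800, 0.0000, -0.1559)
φ2=120.0°: virtual centre (-0.1266, 0.2192, -0.0761), radius l
φ3=240.0°: virtual centre (-0.1350, -0.2338, 0.0000), radius l
subtract pairs → two planes through P
[-0.6131 0.4384 0.1596]·P = 0.0132;  [-0.6300 -0.4677 0.3118]·P = 0.0162
det = 0.5630;  x = -0.0236+0.3754z,  y = -0.0029+0.1609z
sphere 1 gives Az²+Bz+C=0 with A=1.1668, B=0.1580, C=-0.0943;  B²−4AC=0.4649;  roots -0.3599, 0.2245;  negative root z = -0.3599
x = -0.1587, y = -0.0608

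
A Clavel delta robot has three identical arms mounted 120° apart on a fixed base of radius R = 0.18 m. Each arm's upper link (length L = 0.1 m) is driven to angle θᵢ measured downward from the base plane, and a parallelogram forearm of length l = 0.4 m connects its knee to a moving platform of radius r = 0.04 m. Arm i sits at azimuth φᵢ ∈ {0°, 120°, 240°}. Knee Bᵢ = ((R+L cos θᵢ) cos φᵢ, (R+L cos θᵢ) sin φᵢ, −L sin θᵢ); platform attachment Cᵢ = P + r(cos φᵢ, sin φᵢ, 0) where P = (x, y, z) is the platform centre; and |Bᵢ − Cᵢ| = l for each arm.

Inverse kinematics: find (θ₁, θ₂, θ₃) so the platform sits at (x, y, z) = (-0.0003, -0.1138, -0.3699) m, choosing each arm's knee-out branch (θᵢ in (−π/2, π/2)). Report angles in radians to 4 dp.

rotate P by −φ1: (-0.0003, -0.1138, -0.3699)
  e−x'=0.1403;  (l²−L²−(e−x')²−y'²−z²)/2L = -0.0973
  θ1 = atan2(B,A) + arccos(C/0.3956) = 0.6110
arm 2 (φ=120.0°): x'=-0.0984, y'=0.0572
  e−x'=0.2384;  (l²−L²−(e−x')²−y'²−z²)/2L = -0.2346
  θ2 = atan2(B,A) + arccos(C/0.4401) = 1.1349
arm 3 (φ=240.0°): x'=0.0987, y'=0.0566
  A cos θ + B sin θ = C:  0.0413·cos θ + -0.3699·sin θ = 0.0413
  γ=atan2(-0.3699,0.0413)=-1.4596;  ψ=arccos(0.1110)=1.4596;  θ3=γ+ψ≈0.0000

θ₁ = 0.6110, θ₂ = 1.1349, θ₃ = 0.0000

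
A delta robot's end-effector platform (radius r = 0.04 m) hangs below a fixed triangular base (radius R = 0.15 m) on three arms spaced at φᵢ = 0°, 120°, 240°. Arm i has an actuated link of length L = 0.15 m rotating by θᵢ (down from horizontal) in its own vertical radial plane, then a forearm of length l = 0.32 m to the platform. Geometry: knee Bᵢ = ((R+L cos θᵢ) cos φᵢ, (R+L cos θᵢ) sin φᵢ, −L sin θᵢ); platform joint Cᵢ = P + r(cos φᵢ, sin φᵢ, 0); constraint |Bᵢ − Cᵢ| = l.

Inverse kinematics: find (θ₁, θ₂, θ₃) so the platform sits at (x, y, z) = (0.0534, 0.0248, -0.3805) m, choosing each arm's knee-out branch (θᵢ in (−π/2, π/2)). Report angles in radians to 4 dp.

θ₁ = 0.7853, θ₂ = 1.0475, θ₃ = 1.2218

φ1=0.0° → target in arm frame (0.0534, 0.0248)
  A=0.0566, B=-0.3805, C=(l²−L²−A²−y'²−z²)/(2L)=-0.2290
  γ=atan2(-0.3805,0.0566)=-1.4231;  ψ=arccos(-0.5953)=2.2084;  θ1=γ+ψ≈0.7853
arm 2 (φ=120.0°): x'=-0.0052, y'=-0.0586
  A=0.1152, B=-0.3805, C=(l²−L²−A²−y'²−z²)/(2L)=-0.2720
  √(A²+B²)=0.3976;  θ2 = -1.2768+2.3242 ≈ 1.0475
φ3=240.0° → target in arm frame (-0.0482, 0.0338)
  A cos θ + B sin θ = C:  0.1582·cos θ + -0.3805·sin θ = -0.3035
  θ3 = atan2(B,A) + arccos(C/0.4121) = 1.2218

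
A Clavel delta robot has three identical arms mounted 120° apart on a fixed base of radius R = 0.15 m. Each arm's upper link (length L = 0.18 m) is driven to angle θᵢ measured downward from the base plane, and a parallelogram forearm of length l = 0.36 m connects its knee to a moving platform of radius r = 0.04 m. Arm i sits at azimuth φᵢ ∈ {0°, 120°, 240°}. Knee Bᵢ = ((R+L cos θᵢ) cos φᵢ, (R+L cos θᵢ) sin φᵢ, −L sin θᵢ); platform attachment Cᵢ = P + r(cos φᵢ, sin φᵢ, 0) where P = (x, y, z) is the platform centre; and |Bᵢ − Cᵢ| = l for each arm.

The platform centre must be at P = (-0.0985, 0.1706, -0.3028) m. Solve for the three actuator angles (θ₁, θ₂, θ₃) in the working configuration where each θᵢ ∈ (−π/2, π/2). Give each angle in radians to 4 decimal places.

θ₁ = 1.1344, θ₂ = -0.2616, θ₃ = 1.1344

φ1=0.0° → target in arm frame (-0.0985, 0.1706)
  A=0.2085, B=-0.3028, C=(l²−L²−A²−y'²−z²)/(2L)=-0.1863
  θ1 = atan2(B,A) + arccos(C/0.3676) = 1.1344
rotate P by −φ2: (0.1970, 0.0000, -0.3028)
  A=-0.0870, B=-0.3028, C=(l²−L²−A²−y'²−z²)/(2L)=-0.0057
  √(A²+B²)=0.3150;  θ2 = -1.8506+1.5889 ≈ -0.2616
φ3=240.0° → target in arm frame (-0.0985, -0.1706)
  A=0.2085, B=-0.3028, C=(l²−L²−A²−y'²−z²)/(2L)=-0.1863
  √(A²+B²)=0.3676;  θ3 = -0.9678+2.1022 ≈ 1.1344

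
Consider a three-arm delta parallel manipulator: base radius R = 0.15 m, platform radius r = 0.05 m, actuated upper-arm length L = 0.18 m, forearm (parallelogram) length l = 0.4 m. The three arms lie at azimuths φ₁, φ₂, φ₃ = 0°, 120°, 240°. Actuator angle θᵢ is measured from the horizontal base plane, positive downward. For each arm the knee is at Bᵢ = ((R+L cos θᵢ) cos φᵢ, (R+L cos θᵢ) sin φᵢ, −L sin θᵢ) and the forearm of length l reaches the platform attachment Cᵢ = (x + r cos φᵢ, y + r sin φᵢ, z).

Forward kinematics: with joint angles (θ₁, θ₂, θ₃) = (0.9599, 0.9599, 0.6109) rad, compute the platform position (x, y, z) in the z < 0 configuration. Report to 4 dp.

(-0.0356, -0.0617, -0.4623)

arm 1 at φ=0.0°: e+L cos θ1 = 0.2032;  O1 = (0.2032, 0.0000, -0.1474)
arm 2 at φ=120.0°: e+L cos θ2 = 0.2032;  O2 = (-0.1016, 0.1760, -0.1474)
arm 3 at φ=240.0°: e+L cos θ3 = 0.2474;  O3 = (-0.1237, -0.2143, -0.1032)
subtract pairs → two planes through P
[-0.6097 0.3520 0.0000]·P = 0.0000;  [-0.6539 -0.4286 0.0884]·P = 0.0088
Cramer: x(z) = -0.0063+0.0633z;  y(z) = -0.0110+0.1096z
sphere 1 gives Az²+Bz+C=0 with A=1.0160, B=0.2659, C=-0.0942;  B²−4AC=0.4536;  roots -0.4623, 0.2006;  negative root z = -0.4623
x = -0.0356, y = -0.0617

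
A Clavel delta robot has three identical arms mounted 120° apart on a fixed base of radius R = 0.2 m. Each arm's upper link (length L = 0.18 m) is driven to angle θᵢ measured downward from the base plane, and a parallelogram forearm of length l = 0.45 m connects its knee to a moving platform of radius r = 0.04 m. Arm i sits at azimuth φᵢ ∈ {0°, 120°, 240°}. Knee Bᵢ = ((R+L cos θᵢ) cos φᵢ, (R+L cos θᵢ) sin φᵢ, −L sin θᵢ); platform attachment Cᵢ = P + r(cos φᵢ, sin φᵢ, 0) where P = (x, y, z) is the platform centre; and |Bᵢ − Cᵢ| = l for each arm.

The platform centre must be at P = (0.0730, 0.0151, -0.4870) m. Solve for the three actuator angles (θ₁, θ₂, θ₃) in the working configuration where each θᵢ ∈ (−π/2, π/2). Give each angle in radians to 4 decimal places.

θ₁ = 0.6106, θ₂ = 0.9598, θ₃ = 1.0471

arm 1 (φ=0.0°): x'=0.0730, y'=0.0151
  A=0.0870, B=-0.4870, C=(l²−L²−A²−y'²−z²)/(2L)=-0.2080
  θ1 = atan2(B,A) + arccos(C/0.4947) = 0.6106
rotate P by −φ2: (-0.0234, -0.0708, -0.4870)
  A=0.1834, B=-0.4870, C=(l²−L²−A²−y'²−z²)/(2L)=-0.2937
  √(A²+B²)=0.5204;  θ2 = -1.2106+2.1704 ≈ 0.9598
φ3=240.0° → target in arm frame (-0.0496, 0.0557)
  A cos θ + B sin θ = C:  0.2096·cos θ + -0.4870·sin θ = -0.3169
  γ=atan2(-0.4870,0.2096)=-1.1644;  ψ=arccos(-0.5978)=2.2115;  θ3=γ+ψ≈1.0471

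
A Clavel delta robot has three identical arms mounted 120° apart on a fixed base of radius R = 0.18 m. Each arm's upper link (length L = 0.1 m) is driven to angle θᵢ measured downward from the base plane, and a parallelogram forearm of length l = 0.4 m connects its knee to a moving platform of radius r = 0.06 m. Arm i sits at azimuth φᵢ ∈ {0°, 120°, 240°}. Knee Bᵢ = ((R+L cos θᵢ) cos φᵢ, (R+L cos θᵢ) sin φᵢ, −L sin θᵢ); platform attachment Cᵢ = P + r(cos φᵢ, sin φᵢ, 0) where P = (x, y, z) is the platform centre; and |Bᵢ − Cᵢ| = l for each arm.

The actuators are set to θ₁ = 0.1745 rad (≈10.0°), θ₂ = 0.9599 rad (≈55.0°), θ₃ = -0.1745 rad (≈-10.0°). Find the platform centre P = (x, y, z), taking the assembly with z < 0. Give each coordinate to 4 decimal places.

centre 1 = (0.2185·cos0.0°, 0.2185·sin0.0°, -0.0174) = (0.2185, 0.0000, -0.0174)
arm 2 at φ=120.0°: e+L cos θ2 = 0.1774;  centre 2 = (-0.0887, 0.1536, -0.0819)
centre 3 = (0.2185·cos240.0°, 0.2185·sin240.0°, 0.0174) = (-0.1092, -0.1892, 0.0174)
eliminate P² terms by subtracting sphere 1 from 2 and 3
[-0.6143 0.3072 -0.1291]·P = -0.0099;  [-0.6554 -0.3784 0.0694]·P = 0.0000
det = 0.4338;  x = 0.0086+-0.0634z,  y = -0.0149+0.2934z
into |P−centre ₁|² = l²: 1.0901z² + 0.0526z + -0.1154 = 0;  Δ = 0.5061;  z = -0.3504 or 0.3022 → z<0 root = -0.3504
x = 0.0308, y = -0.1177

(0.0308, -0.1177, -0.3504)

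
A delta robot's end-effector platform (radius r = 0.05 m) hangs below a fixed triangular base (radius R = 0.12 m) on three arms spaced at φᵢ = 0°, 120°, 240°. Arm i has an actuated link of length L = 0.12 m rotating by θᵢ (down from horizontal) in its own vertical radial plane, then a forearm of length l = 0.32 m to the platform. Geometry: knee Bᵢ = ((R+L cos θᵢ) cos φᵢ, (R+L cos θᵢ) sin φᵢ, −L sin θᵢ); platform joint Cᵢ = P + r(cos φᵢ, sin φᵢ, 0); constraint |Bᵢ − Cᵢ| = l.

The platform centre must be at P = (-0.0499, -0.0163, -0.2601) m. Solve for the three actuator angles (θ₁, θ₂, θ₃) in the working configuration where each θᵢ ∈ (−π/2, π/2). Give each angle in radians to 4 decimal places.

θ₁ = 0.3488, θ₂ = -0.0001, θ₃ = -0.1747

arm 1 (φ=0.0°): x'=-0.0499, y'=-0.0163
  A cos θ + B sin θ = C:  0.1199·cos θ + -0.2601·sin θ = 0.0238
  γ=atan2(-0.2601,0.1199)=-1.1389;  ψ=arccos(0.0830)=1.4877;  θ1=γ+ψ≈0.3488
φ2=120.0° → target in arm frame (0.0108, 0.0514)
  e−x'=0.0592;  (l²−L²−(e−x')²−y'²−z²)/2L = 0.0592
  θ2 = atan2(B,A) + arccos(C/0.2667) = -0.0001
arm 3 (φ=240.0°): x'=0.0391, y'=-0.0351
  A cos θ + B sin θ = C:  0.0309·cos θ + -0.2601·sin θ = 0.0757
  θ3 = atan2(B,A) + arccos(C/0.2619) = -0.1747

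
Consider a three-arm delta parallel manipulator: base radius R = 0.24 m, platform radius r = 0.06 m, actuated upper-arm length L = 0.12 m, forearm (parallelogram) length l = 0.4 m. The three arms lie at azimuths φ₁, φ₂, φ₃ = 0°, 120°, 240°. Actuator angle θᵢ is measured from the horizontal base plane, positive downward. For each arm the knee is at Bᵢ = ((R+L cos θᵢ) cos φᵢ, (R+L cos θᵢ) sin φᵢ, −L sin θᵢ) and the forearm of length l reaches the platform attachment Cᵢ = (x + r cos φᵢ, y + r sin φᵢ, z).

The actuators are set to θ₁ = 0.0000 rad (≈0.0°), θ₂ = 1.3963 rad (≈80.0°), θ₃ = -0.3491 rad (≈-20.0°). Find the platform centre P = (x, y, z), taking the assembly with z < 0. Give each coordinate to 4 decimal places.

(0.0627, -0.1513, -0.2843)

φ1=0.0°: virtual centre (0.3000, 0.0000, 0.0000), radius l
arm 2 at φ=120.0°: (R−r)+L cos θ2 = 0.2008;  O2 = (-0.1004, 0.1739, -0.1182)
O3 = (0.2928·cos240.0°, 0.2928·sin240.0°, 0.0410) = (-0.1464, -0.2535, 0.0410)
subtract pairs → two planes through P
[-0.8008 0.3479 -0.2364]·P = -0.0357;  [-0.8928 -0.5071 0.0821]·P = -0.0026
det = 0.7166;  x = 0.0265+-0.1274z,  y = -0.0416+0.3862z
into |P−O₁|² = l²: 1.1654z² + 0.0376z + -0.0835 = 0;  Δ = 0.3906;  z = -0.2843 or 0.2520 → z<0 root = -0.2843
x = 0.0627, y = -0.1513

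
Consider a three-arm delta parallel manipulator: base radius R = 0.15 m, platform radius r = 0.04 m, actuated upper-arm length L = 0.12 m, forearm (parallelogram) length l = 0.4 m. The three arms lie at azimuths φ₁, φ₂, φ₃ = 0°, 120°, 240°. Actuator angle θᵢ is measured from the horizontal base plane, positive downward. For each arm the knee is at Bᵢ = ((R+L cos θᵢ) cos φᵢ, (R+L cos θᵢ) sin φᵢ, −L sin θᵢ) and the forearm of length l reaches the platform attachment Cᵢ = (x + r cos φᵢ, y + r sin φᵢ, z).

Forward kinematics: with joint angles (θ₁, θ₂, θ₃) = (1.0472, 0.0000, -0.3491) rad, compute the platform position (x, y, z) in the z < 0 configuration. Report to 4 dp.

φ1=0.0°: virtual centre (0.1700, 0.0000, -0.1039), radius l
O2 = (0.2300·cos120.0°, 0.2300·sin120.0°, 0.0000) = (-0.1150, 0.1992, 0.0000)
O3 = (0.2228·cos240.0°, 0.2228·sin240.0°, 0.0410) = (-0.1114, -0.1929, 0.0410)
subtract pairs → two planes through P
linear system: -0.5700x+0.3984y = 0.0132−0.2078z; -0.5628x+-0.3858y = 0.0116−0.2899z
det = 0.4441;  x = -0.0219+0.4406z,  y = 0.0018+0.1087z
sphere 1 gives Az²+Bz+C=0 with A=1.2060, B=0.0391, C=-0.1124;  B²−4AC=0.5436;  roots -0.3219, 0.2895;  negative root z = -0.3219
x = -0.1637, y = -0.0332

(-0.1637, -0.0332, -0.3219)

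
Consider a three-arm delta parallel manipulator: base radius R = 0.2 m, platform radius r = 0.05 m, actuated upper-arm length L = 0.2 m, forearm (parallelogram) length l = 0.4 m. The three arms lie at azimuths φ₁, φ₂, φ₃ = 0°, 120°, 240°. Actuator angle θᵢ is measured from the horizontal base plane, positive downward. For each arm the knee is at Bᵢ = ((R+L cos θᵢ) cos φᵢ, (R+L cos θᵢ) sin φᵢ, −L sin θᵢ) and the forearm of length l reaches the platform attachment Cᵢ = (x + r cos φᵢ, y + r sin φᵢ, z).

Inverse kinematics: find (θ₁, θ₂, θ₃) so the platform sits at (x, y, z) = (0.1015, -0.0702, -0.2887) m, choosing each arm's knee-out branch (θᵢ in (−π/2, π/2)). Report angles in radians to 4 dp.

θ₁ = -0.0871, θ₂ = 0.9596, θ₃ = 0.4363

rotate P by −φ1: (0.1015, -0.0702, -0.2887)
  A cos θ + B sin θ = C:  0.0485·cos θ + -0.2887·sin θ = 0.0734
  √(A²+B²)=0.2927;  θ1 = -1.4044+1.3173 ≈ -0.0871
φ2=120.0° → target in arm frame (-0.1115, -0.0528)
  A=0.2615, B=-0.2887, C=(l²−L²−A²−y'²−z²)/(2L)=-0.0864
  γ=atan2(-0.2887,0.2615)=-0.8347;  ψ=arccos(-0.2217)=1.7943;  θ2=γ+ψ≈0.9596
arm 3 (φ=240.0°): x'=0.0100, y'=0.1230
  A=0.1400, B=-0.2887, C=(l²−L²−A²−y'²−z²)/(2L)=0.0048
  √(A²+B²)=0.3208;  θ3 = -1.1194+1.5557 ≈ 0.4363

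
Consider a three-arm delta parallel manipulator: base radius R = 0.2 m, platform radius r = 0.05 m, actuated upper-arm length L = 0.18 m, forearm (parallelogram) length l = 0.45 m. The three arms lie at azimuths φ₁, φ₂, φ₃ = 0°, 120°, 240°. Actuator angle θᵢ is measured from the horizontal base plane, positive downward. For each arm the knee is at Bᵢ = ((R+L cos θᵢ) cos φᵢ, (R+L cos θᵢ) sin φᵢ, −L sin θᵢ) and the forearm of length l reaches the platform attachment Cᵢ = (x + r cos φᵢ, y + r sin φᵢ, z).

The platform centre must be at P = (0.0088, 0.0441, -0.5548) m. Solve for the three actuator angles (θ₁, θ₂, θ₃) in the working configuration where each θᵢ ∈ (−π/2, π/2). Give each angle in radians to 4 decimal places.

θ₁ = 1.1349, θ₂ = 1.0475, θ₃ = 1.3092

φ1=0.0° → target in arm frame (0.0088, 0.0441)
  e−x'=0.1412;  (l²−L²−(e−x')²−y'²−z²)/2L = -0.4433
  √(A²+B²)=0.5725;  θ1 = -1.3216+2.4564 ≈ 1.1349
φ2=120.0° → target in arm frame (0.0338, -0.0297)
  e−x'=0.1162;  (l²−L²−(e−x')²−y'²−z²)/2L = -0.4225
  √(A²+B²)=0.5668;  θ2 = -1.3643+2.4118 ≈ 1.0475
φ3=240.0° → target in arm frame (-0.0426, -0.0144)
  A cos θ + B sin θ = C:  0.1926·cos θ + -0.5548·sin θ = -0.4861
  θ3 = atan2(B,A) + arccos(C/0.5873) = 1.3092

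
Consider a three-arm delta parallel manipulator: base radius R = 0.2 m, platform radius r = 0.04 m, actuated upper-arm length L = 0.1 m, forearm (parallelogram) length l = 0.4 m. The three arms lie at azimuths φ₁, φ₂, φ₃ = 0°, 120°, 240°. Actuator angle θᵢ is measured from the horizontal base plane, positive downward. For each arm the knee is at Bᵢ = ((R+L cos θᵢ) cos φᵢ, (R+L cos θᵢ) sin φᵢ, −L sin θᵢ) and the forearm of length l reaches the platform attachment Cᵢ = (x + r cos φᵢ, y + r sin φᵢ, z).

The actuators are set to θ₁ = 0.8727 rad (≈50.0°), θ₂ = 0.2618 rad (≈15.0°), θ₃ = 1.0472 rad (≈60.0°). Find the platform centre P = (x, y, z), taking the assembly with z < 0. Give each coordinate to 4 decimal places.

O1 = (0.2243·cos0.0°, 0.2243·sin0.0°, -0.0766) = (0.2243, 0.0000, -0.0766)
arm 2 at φ=120.0°: (R−r)+L cos θ2 = 0.2566;  O2 = (-0.1283, 0.2222, -0.0259)
arm 3 at φ=240.0°: (R−r)+L cos θ3 = 0.2100;  O3 = (-0.1050, -0.1819, -0.0866)
|O₂|²−|O₁|² = 0.0103;  |O₃|²−|O₁|² = -0.0046
linear system: -0.7051x+0.4444y = 0.0103−0.1014z; -0.6586x+-0.3637y = -0.0046−-0.0200z
det = 0.5492;  x = -0.0032+0.0510z,  y = 0.0183+-0.1473z
sphere 1 gives Az²+Bz+C=0 with A=1.0243, B=0.1246, C=-0.1021;  B²−4AC=0.4338;  roots -0.3823, 0.2607;  negative root z = -0.3823
x = -0.0227, y = 0.0746

(-0.0227, 0.0746, -0.3823)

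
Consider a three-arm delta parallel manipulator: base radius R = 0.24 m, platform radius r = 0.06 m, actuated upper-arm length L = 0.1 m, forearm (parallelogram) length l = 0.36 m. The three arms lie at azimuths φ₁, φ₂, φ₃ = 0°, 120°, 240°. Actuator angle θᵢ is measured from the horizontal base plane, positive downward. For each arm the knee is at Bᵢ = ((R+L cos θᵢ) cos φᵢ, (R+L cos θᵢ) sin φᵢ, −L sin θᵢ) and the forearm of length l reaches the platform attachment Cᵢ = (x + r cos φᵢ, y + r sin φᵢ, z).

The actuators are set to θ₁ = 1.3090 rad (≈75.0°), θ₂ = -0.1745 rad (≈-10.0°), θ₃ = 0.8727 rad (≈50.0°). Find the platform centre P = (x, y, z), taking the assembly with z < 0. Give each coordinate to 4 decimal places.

φ1=0.0°: virtual centre (0.2059, 0.0000, -0.0966), radius l
arm 2 at φ=120.0°: ρ2 = 0.2785;  centre 2 = (-0.1392, 0.2412, 0.0174)
arm 3 at φ=240.0°: ρ3 = 0.2443;  centre 3 = (-0.1221, -0.2115, -0.0766)
|centre ₂|²−|centre ₁|² = 0.0261;  |centre ₃|²−|centre ₁|² = 0.0138
plane₁₂: -0.6902x+0.4823y+0.2279z = 0.0261
Cramer: x(z) = -0.0291+0.1902z;  y(z) = 0.0125-0.2004z
into |P−centre ₁|² = l²: 1.0763z² + 0.0988z + -0.0649 = 0;  Δ = 0.2891;  z = -0.2957 or 0.2039 → z<0 root = -0.2957
x = -0.0854, y = 0.0717

(-0.0854, 0.0717, -0.2957)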